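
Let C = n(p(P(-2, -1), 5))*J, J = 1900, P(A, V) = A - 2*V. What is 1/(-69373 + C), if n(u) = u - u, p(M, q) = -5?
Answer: -1/69373 ≈ -1.4415e-5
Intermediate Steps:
n(u) = 0
C = 0 (C = 0*1900 = 0)
1/(-69373 + C) = 1/(-69373 + 0) = 1/(-69373) = -1/69373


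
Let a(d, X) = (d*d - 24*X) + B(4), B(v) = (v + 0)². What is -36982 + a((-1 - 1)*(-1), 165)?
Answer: -40922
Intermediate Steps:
B(v) = v²
a(d, X) = 16 + d² - 24*X (a(d, X) = (d*d - 24*X) + 4² = (d² - 24*X) + 16 = 16 + d² - 24*X)
-36982 + a((-1 - 1)*(-1), 165) = -36982 + (16 + ((-1 - 1)*(-1))² - 24*165) = -36982 + (16 + (-2*(-1))² - 3960) = -36982 + (16 + 2² - 3960) = -36982 + (16 + 4 - 3960) = -36982 - 3940 = -40922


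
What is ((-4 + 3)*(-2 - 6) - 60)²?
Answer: 2704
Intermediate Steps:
((-4 + 3)*(-2 - 6) - 60)² = (-1*(-8) - 60)² = (8 - 60)² = (-52)² = 2704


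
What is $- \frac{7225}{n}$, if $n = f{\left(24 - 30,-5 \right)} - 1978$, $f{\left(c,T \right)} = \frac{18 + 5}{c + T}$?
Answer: $\frac{79475}{21781} \approx 3.6488$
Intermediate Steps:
$f{\left(c,T \right)} = \frac{23}{T + c}$
$n = - \frac{21781}{11}$ ($n = \frac{23}{-5 + \left(24 - 30\right)} - 1978 = \frac{23}{-5 - 6} - 1978 = \frac{23}{-11} - 1978 = 23 \left(- \frac{1}{11}\right) - 1978 = - \frac{23}{11} - 1978 = - \frac{21781}{11} \approx -1980.1$)
$- \frac{7225}{n} = - \frac{7225}{- \frac{21781}{11}} = \left(-7225\right) \left(- \frac{11}{21781}\right) = \frac{79475}{21781}$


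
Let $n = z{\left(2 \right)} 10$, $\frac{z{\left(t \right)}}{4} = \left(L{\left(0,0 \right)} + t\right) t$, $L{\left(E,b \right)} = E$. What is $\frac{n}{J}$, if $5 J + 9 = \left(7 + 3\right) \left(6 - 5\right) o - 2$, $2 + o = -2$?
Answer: $- \frac{800}{51} \approx -15.686$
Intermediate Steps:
$o = -4$ ($o = -2 - 2 = -4$)
$z{\left(t \right)} = 4 t^{2}$ ($z{\left(t \right)} = 4 \left(0 + t\right) t = 4 t t = 4 t^{2}$)
$J = - \frac{51}{5}$ ($J = - \frac{9}{5} + \frac{\left(7 + 3\right) \left(6 - 5\right) \left(-4\right) - 2}{5} = - \frac{9}{5} + \frac{10 \cdot 1 \left(-4\right) - 2}{5} = - \frac{9}{5} + \frac{10 \left(-4\right) - 2}{5} = - \frac{9}{5} + \frac{-40 - 2}{5} = - \frac{9}{5} + \frac{1}{5} \left(-42\right) = - \frac{9}{5} - \frac{42}{5} = - \frac{51}{5} \approx -10.2$)
$n = 160$ ($n = 4 \cdot 2^{2} \cdot 10 = 4 \cdot 4 \cdot 10 = 16 \cdot 10 = 160$)
$\frac{n}{J} = \frac{160}{- \frac{51}{5}} = 160 \left(- \frac{5}{51}\right) = - \frac{800}{51}$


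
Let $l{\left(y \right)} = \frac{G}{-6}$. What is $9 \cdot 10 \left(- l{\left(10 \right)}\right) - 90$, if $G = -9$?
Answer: $-225$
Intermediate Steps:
$l{\left(y \right)} = \frac{3}{2}$ ($l{\left(y \right)} = - \frac{9}{-6} = \left(-9\right) \left(- \frac{1}{6}\right) = \frac{3}{2}$)
$9 \cdot 10 \left(- l{\left(10 \right)}\right) - 90 = 9 \cdot 10 \left(\left(-1\right) \frac{3}{2}\right) - 90 = 90 \left(- \frac{3}{2}\right) - 90 = -135 - 90 = -225$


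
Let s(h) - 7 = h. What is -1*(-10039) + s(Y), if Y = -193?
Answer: 9853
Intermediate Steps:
s(h) = 7 + h
-1*(-10039) + s(Y) = -1*(-10039) + (7 - 193) = 10039 - 186 = 9853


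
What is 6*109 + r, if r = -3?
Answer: 651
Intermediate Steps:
6*109 + r = 6*109 - 3 = 654 - 3 = 651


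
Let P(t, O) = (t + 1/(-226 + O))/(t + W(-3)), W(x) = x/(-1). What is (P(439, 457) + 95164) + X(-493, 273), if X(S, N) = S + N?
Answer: 4847036849/51051 ≈ 94945.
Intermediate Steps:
W(x) = -x (W(x) = x*(-1) = -x)
P(t, O) = (t + 1/(-226 + O))/(3 + t) (P(t, O) = (t + 1/(-226 + O))/(t - 1*(-3)) = (t + 1/(-226 + O))/(t + 3) = (t + 1/(-226 + O))/(3 + t))
X(S, N) = N + S
(P(439, 457) + 95164) + X(-493, 273) = ((1 - 226*439 + 457*439)/(-678 - 226*439 + 3*457 + 457*439) + 95164) + (273 - 493) = ((1 - 99214 + 200623)/(-678 - 99214 + 1371 + 200623) + 95164) - 220 = (101410/102102 + 95164) - 220 = ((1/102102)*101410 + 95164) - 220 = (50705/51051 + 95164) - 220 = 4858268069/51051 - 220 = 4847036849/51051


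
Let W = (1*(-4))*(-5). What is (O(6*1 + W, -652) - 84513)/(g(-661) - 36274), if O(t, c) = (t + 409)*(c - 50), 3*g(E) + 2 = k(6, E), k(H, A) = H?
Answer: 1169649/108818 ≈ 10.749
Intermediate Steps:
W = 20 (W = -4*(-5) = 20)
g(E) = 4/3 (g(E) = -⅔ + (⅓)*6 = -⅔ + 2 = 4/3)
O(t, c) = (-50 + c)*(409 + t) (O(t, c) = (409 + t)*(-50 + c) = (-50 + c)*(409 + t))
(O(6*1 + W, -652) - 84513)/(g(-661) - 36274) = ((-20450 - 50*(6*1 + 20) + 409*(-652) - 652*(6*1 + 20)) - 84513)/(4/3 - 36274) = ((-20450 - 50*(6 + 20) - 266668 - 652*(6 + 20)) - 84513)/(-108818/3) = ((-20450 - 50*26 - 266668 - 652*26) - 84513)*(-3/108818) = ((-20450 - 1300 - 266668 - 16952) - 84513)*(-3/108818) = (-305370 - 84513)*(-3/108818) = -389883*(-3/108818) = 1169649/108818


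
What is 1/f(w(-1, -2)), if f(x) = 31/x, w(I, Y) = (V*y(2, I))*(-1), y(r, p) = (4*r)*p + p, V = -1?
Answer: -9/31 ≈ -0.29032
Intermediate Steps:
y(r, p) = p + 4*p*r (y(r, p) = 4*p*r + p = p + 4*p*r)
w(I, Y) = 9*I (w(I, Y) = -I*(1 + 4*2)*(-1) = -I*(1 + 8)*(-1) = -I*9*(-1) = -9*I*(-1) = 9*I)
1/f(w(-1, -2)) = 1/(31/((9*(-1)))) = 1/(31/(-9)) = 1/(31*(-1/9)) = 1/(-31/9) = -9/31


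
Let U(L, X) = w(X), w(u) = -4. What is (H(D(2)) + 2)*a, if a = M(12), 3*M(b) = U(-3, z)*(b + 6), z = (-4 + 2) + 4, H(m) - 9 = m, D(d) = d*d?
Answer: -360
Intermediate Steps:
D(d) = d²
H(m) = 9 + m
z = 2 (z = -2 + 4 = 2)
U(L, X) = -4
M(b) = -8 - 4*b/3 (M(b) = (-4*(b + 6))/3 = (-4*(6 + b))/3 = (-24 - 4*b)/3 = -8 - 4*b/3)
a = -24 (a = -8 - 4/3*12 = -8 - 16 = -24)
(H(D(2)) + 2)*a = ((9 + 2²) + 2)*(-24) = ((9 + 4) + 2)*(-24) = (13 + 2)*(-24) = 15*(-24) = -360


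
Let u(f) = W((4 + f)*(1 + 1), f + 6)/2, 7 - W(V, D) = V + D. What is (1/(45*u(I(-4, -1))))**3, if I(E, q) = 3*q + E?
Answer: 1/31255875 ≈ 3.1994e-8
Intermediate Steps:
I(E, q) = E + 3*q
W(V, D) = 7 - D - V (W(V, D) = 7 - (V + D) = 7 - (D + V) = 7 + (-D - V) = 7 - D - V)
u(f) = -7/2 - 3*f/2 (u(f) = (7 - (f + 6) - (4 + f)*(1 + 1))/2 = (7 - (6 + f) - (4 + f)*2)*(1/2) = (7 + (-6 - f) - (8 + 2*f))*(1/2) = (7 + (-6 - f) + (-8 - 2*f))*(1/2) = (-7 - 3*f)*(1/2) = -7/2 - 3*f/2)
(1/(45*u(I(-4, -1))))**3 = (1/(45*(-7/2 - 3*(-4 + 3*(-1))/2)))**3 = (1/(45*(-7/2 - 3*(-4 - 3)/2)))**3 = (1/(45*(-7/2 - 3/2*(-7))))**3 = (1/(45*(-7/2 + 21/2)))**3 = ((1/45)/7)**3 = ((1/45)*(1/7))**3 = (1/315)**3 = 1/31255875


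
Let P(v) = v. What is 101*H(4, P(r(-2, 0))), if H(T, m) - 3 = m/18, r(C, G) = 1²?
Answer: 5555/18 ≈ 308.61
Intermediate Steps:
r(C, G) = 1
H(T, m) = 3 + m/18
101*H(4, P(r(-2, 0))) = 101*(3 + (1/18)*1) = 101*(3 + 1/18) = 101*(55/18) = 5555/18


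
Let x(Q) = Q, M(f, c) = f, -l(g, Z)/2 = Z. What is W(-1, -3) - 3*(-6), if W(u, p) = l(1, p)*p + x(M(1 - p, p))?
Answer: 4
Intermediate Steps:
l(g, Z) = -2*Z
W(u, p) = 1 - p - 2*p**2 (W(u, p) = (-2*p)*p + (1 - p) = -2*p**2 + (1 - p) = 1 - p - 2*p**2)
W(-1, -3) - 3*(-6) = (1 - 1*(-3) - 2*(-3)**2) - 3*(-6) = (1 + 3 - 2*9) + 18 = (1 + 3 - 18) + 18 = -14 + 18 = 4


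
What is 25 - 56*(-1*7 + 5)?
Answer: 137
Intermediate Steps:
25 - 56*(-1*7 + 5) = 25 - 56*(-7 + 5) = 25 - 56*(-2) = 25 + 112 = 137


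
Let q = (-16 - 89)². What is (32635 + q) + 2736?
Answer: 46396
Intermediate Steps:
q = 11025 (q = (-105)² = 11025)
(32635 + q) + 2736 = (32635 + 11025) + 2736 = 43660 + 2736 = 46396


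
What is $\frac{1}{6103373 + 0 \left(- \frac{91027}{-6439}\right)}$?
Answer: $\frac{1}{6103373} \approx 1.6384 \cdot 10^{-7}$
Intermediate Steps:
$\frac{1}{6103373 + 0 \left(- \frac{91027}{-6439}\right)} = \frac{1}{6103373 + 0 \left(\left(-91027\right) \left(- \frac{1}{6439}\right)\right)} = \frac{1}{6103373 + 0 \cdot \frac{91027}{6439}} = \frac{1}{6103373 + 0} = \frac{1}{6103373}$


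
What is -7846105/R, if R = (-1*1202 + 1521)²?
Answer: -7846105/101761 ≈ -77.103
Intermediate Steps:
R = 101761 (R = (-1202 + 1521)² = 319² = 101761)
-7846105/R = -7846105/101761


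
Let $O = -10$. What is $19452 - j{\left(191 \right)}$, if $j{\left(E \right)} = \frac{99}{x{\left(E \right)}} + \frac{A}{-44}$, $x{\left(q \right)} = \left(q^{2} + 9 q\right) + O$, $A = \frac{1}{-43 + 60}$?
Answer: $\frac{92611355063}{4761020} \approx 19452.0$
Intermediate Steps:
$A = \frac{1}{17} \approx 0.058824$
$x{\left(q \right)} = -10 + q^{2} + 9 q$ ($x{\left(q \right)} = \left(q^{2} + 9 q\right) - 10 = -10 + q^{2} + 9 q$)
$j{\left(E \right)} = - \frac{1}{748} + \frac{99}{-10 + E^{2} + 9 E}$ ($j{\left(E \right)} = \frac{99}{-10 + E^{2} + 9 E} + \frac{1}{17 \left(-44\right)} = \frac{99}{-10 + E^{2} + 9 E} + \frac{1}{17} \left(- \frac{1}{44}\right) = \frac{99}{-10 + E^{2} + 9 E} - \frac{1}{748} = - \frac{1}{748} + \frac{99}{-10 + E^{2} + 9 E}$)
$19452 - j{\left(191 \right)} = 19452 - \frac{74062 - 191^{2} - 1719}{748 \left(-10 + 191^{2} + 9 \cdot 191\right)} = 19452 - \frac{74062 - 36481 - 1719}{748 \left(-10 + 36481 + 1719\right)} = 19452 - \frac{74062 - 36481 - 1719}{748 \cdot 38190} = 19452 - \frac{1}{748} \cdot \frac{1}{38190} \cdot 35862 = 19452 - \frac{5977}{4761020} = \frac{92611355063}{4761020}$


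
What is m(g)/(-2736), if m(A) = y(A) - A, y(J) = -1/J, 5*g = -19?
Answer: -193/129960 ≈ -0.0014851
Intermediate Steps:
g = -19/5 (g = (1/5)*(-19) = -19/5 ≈ -3.8000)
m(A) = -A - 1/A (m(A) = -1/A - A = -A - 1/A)
m(g)/(-2736) = (-1*(-19/5) - 1/(-19/5))/(-2736) = (19/5 - 1*(-5/19))*(-1/2736) = (19/5 + 5/19)*(-1/2736) = (386/95)*(-1/2736) = -193/129960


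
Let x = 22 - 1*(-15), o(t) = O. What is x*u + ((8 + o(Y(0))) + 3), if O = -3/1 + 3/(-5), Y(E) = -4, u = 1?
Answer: 222/5 ≈ 44.400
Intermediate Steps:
O = -18/5 (O = -3*1 + 3*(-1/5) = -3 - 3/5 = -18/5 ≈ -3.6000)
o(t) = -18/5
x = 37 (x = 22 + 15 = 37)
x*u + ((8 + o(Y(0))) + 3) = 37*1 + ((8 - 18/5) + 3) = 37 + (22/5 + 3) = 37 + 37/5 = 222/5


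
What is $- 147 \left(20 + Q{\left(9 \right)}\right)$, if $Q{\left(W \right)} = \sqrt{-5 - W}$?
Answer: $-2940 - 147 i \sqrt{14} \approx -2940.0 - 550.02 i$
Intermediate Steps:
$- 147 \left(20 + Q{\left(9 \right)}\right) = - 147 \left(20 + \sqrt{-5 - 9}\right) = - 147 \left(20 + \sqrt{-14}\right) = - 147 \left(20 + i \sqrt{14}\right) = -2940 - 147 i \sqrt{14}$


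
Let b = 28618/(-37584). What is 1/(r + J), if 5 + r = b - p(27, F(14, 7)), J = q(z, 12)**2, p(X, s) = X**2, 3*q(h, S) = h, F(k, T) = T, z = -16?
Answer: -18792/13273109 ≈ -0.0014158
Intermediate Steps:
q(h, S) = h/3
b = -14309/18792 (b = 28618*(-1/37584) = -14309/18792 ≈ -0.76144)
J = 256/9 (J = ((1/3)*(-16))**2 = (-16/3)**2 = 256/9 ≈ 28.444)
r = -13807637/18792 (r = -5 + (-14309/18792 - 1*27**2) = -5 + (-14309/18792 - 1*729) = -5 + (-14309/18792 - 729) = -5 - 13713677/18792 = -13807637/18792 ≈ -734.76)
1/(r + J) = 1/(-13807637/18792 + 256/9) = 1/(-13273109/18792) = -18792/13273109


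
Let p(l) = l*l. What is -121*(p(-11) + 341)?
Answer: -55902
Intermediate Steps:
p(l) = l**2
-121*(p(-11) + 341) = -121*((-11)**2 + 341) = -121*(121 + 341) = -121*462 = -55902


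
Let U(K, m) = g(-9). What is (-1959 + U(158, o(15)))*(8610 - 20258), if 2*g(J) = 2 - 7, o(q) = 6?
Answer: 22847552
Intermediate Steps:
g(J) = -5/2 (g(J) = (2 - 7)/2 = (1/2)*(-5) = -5/2)
U(K, m) = -5/2
(-1959 + U(158, o(15)))*(8610 - 20258) = (-1959 - 5/2)*(8610 - 20258) = -3923/2*(-11648) = 22847552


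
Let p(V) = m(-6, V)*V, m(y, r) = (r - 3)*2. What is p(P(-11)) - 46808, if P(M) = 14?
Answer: -46500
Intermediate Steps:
m(y, r) = -6 + 2*r (m(y, r) = (-3 + r)*2 = -6 + 2*r)
p(V) = V*(-6 + 2*V) (p(V) = (-6 + 2*V)*V = V*(-6 + 2*V))
p(P(-11)) - 46808 = 2*14*(-3 + 14) - 46808 = 2*14*11 - 46808 = 308 - 46808 = -46500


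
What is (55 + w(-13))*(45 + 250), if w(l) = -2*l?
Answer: 23895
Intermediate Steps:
(55 + w(-13))*(45 + 250) = (55 - 2*(-13))*(45 + 250) = (55 + 26)*295 = 81*295 = 23895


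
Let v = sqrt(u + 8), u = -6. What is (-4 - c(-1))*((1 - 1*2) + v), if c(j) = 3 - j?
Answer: 8 - 8*sqrt(2) ≈ -3.3137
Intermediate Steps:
v = sqrt(2) (v = sqrt(-6 + 8) = sqrt(2) ≈ 1.4142)
(-4 - c(-1))*((1 - 1*2) + v) = (-4 - (3 - 1*(-1)))*((1 - 1*2) + sqrt(2)) = (-4 - (3 + 1))*((1 - 2) + sqrt(2)) = (-4 - 1*4)*(-1 + sqrt(2)) = (-4 - 4)*(-1 + sqrt(2)) = -8*(-1 + sqrt(2)) = 8 - 8*sqrt(2)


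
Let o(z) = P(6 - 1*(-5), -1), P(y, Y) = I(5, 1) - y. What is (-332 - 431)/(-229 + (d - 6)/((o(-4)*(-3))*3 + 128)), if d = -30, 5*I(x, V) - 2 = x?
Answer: 204484/61417 ≈ 3.3294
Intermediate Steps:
I(x, V) = ⅖ + x/5
P(y, Y) = 7/5 - y (P(y, Y) = (⅖ + (⅕)*5) - y = (⅖ + 1) - y = 7/5 - y)
o(z) = -48/5 (o(z) = 7/5 - (6 - 1*(-5)) = 7/5 - (6 + 5) = 7/5 - 1*11 = 7/5 - 11 = -48/5)
(-332 - 431)/(-229 + (d - 6)/((o(-4)*(-3))*3 + 128)) = (-332 - 431)/(-229 + (-30 - 6)/(-48/5*(-3)*3 + 128)) = -763/(-229 - 36/((144/5)*3 + 128)) = -763/(-229 - 36/(432/5 + 128)) = -763/(-229 - 36/1072/5) = -763/(-229 - 36*5/1072) = -763/(-229 - 45/268) = -763/(-61417/268) = -763*(-268/61417) = 204484/61417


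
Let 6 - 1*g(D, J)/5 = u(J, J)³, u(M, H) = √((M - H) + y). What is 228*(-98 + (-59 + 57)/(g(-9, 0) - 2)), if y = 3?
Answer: -2448264/109 - 6840*√3/109 ≈ -22570.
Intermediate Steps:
u(M, H) = √(3 + M - H) (u(M, H) = √((M - H) + 3) = √(3 + M - H))
g(D, J) = 30 - 15*√3 (g(D, J) = 30 - 5*(3 + J - J)^(3/2) = 30 - 5*3*√3 = 30 - 15*√3)
228*(-98 + (-59 + 57)/(g(-9, 0) - 2)) = 228*(-98 + (-59 + 57)/((30 - 15*√3) - 2)) = 228*(-98 - 2/(28 - 15*√3)) = -22344 - 456/(28 - 15*√3)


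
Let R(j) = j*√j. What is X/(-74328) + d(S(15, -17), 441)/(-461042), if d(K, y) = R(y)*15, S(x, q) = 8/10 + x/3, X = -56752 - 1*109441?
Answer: 1744649447/901798152 ≈ 1.9346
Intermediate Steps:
X = -166193 (X = -56752 - 109441 = -166193)
R(j) = j^(3/2)
S(x, q) = ⅘ + x/3 (S(x, q) = 8*(⅒) + x*(⅓) = ⅘ + x/3)
d(K, y) = 15*y^(3/2) (d(K, y) = y^(3/2)*15 = 15*y^(3/2))
X/(-74328) + d(S(15, -17), 441)/(-461042) = -166193/(-74328) + (15*441^(3/2))/(-461042) = -166193*(-1/74328) + (15*9261)*(-1/461042) = 8747/3912 + 138915*(-1/461042) = 8747/3912 - 138915/461042 = 1744649447/901798152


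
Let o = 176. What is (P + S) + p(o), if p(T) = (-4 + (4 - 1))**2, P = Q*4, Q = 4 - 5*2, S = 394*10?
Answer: 3917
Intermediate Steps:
S = 3940
Q = -6 (Q = 4 - 10 = -6)
P = -24 (P = -6*4 = -24)
p(T) = 1 (p(T) = (-4 + 3)**2 = (-1)**2 = 1)
(P + S) + p(o) = (-24 + 3940) + 1 = 3916 + 1 = 3917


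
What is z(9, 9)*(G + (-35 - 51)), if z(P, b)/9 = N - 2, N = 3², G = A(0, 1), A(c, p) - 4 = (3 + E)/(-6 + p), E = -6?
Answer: -25641/5 ≈ -5128.2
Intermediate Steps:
A(c, p) = 4 - 3/(-6 + p) (A(c, p) = 4 + (3 - 6)/(-6 + p) = 4 - 3/(-6 + p))
G = 23/5 (G = (-27 + 4*1)/(-6 + 1) = (-27 + 4)/(-5) = -⅕*(-23) = 23/5 ≈ 4.6000)
N = 9
z(P, b) = 63 (z(P, b) = 9*(9 - 2) = 9*7 = 63)
z(9, 9)*(G + (-35 - 51)) = 63*(23/5 + (-35 - 51)) = 63*(23/5 - 86) = 63*(-407/5) = -25641/5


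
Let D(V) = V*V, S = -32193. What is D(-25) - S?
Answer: 32818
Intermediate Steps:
D(V) = V²
D(-25) - S = (-25)² - 1*(-32193) = 625 + 32193 = 32818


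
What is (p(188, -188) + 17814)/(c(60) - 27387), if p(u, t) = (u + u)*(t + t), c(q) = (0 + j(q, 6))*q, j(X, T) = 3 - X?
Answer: 123562/30807 ≈ 4.0108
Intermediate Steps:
c(q) = q*(3 - q) (c(q) = (0 + (3 - q))*q = (3 - q)*q = q*(3 - q))
p(u, t) = 4*t*u (p(u, t) = (2*u)*(2*t) = 4*t*u)
(p(188, -188) + 17814)/(c(60) - 27387) = (4*(-188)*188 + 17814)/(60*(3 - 1*60) - 27387) = (-141376 + 17814)/(60*(3 - 60) - 27387) = -123562/(60*(-57) - 27387) = -123562/(-3420 - 27387) = -123562/(-30807) = -123562*(-1/30807) = 123562/30807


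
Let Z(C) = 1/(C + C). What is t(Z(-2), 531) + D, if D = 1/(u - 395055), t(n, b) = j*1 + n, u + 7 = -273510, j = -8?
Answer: -1378930/167143 ≈ -8.2500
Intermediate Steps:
Z(C) = 1/(2*C)
u = -273517 (u = -7 - 273510 = -273517)
t(n, b) = -8 + n (t(n, b) = -8*1 + n = -8 + n)
D = -1/668572 (D = 1/(-273517 - 395055) = 1/(-668572) = -1/668572 ≈ -1.4957e-6)
t(Z(-2), 531) + D = (-8 + (½)/(-2)) - 1/668572 = (-8 + (½)*(-½)) - 1/668572 = (-8 - ¼) - 1/668572 = -33/4 - 1/668572 = -1378930/167143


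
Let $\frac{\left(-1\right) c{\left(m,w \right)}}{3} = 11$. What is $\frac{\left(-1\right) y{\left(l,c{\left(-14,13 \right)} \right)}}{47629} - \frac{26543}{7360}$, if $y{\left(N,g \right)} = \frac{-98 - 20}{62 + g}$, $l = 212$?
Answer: $- \frac{36661411383}{10165933760} \approx -3.6063$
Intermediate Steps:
$c{\left(m,w \right)} = -33$ ($c{\left(m,w \right)} = \left(-3\right) 11 = -33$)
$y{\left(N,g \right)} = - \frac{118}{62 + g}$
$\frac{\left(-1\right) y{\left(l,c{\left(-14,13 \right)} \right)}}{47629} - \frac{26543}{7360} = \frac{\left(-1\right) \left(- \frac{118}{62 - 33}\right)}{47629} - \frac{26543}{7360} = - \frac{-118}{29} \cdot \frac{1}{47629} - \frac{26543}{7360} = \left(-1\right) \left(- \frac{118}{29}\right) \frac{1}{47629} - \frac{26543}{7360} = \frac{118}{29} \cdot \frac{1}{47629} - \frac{26543}{7360} = \frac{118}{1381241} - \frac{26543}{7360} = - \frac{36661411383}{10165933760}$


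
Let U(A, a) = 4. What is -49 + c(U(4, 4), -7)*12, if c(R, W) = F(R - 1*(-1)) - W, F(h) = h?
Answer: 95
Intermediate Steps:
c(R, W) = 1 + R - W (c(R, W) = (R - 1*(-1)) - W = (R + 1) - W = (1 + R) - W = 1 + R - W)
-49 + c(U(4, 4), -7)*12 = -49 + (1 + 4 - 1*(-7))*12 = -49 + (1 + 4 + 7)*12 = -49 + 12*12 = -49 + 144 = 95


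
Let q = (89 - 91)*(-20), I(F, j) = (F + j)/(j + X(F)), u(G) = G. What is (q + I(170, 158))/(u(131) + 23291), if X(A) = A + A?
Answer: 5062/2916039 ≈ 0.0017359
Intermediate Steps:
X(A) = 2*A
I(F, j) = (F + j)/(j + 2*F)
q = 40 (q = -2*(-20) = 40)
(q + I(170, 158))/(u(131) + 23291) = (40 + (170 + 158)/(158 + 2*170))/(131 + 23291) = (40 + 328/(158 + 340))/23422 = (40 + 328/498)*(1/23422) = (40 + (1/498)*328)*(1/23422) = (40 + 164/249)*(1/23422) = (10124/249)*(1/23422) = 5062/2916039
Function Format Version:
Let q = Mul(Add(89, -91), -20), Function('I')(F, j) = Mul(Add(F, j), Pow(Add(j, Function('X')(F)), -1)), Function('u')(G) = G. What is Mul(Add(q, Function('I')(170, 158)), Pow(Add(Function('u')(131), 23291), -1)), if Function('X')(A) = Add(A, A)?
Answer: Rational(5062, 2916039) ≈ 0.0017359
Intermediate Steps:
Function('X')(A) = Mul(2, A)
Function('I')(F, j) = Mul(Pow(Add(j, Mul(2, F)), -1), Add(F, j)) (Function('I')(F, j) = Mul(Add(F, j), Pow(Add(j, Mul(2, F)), -1)) = Mul(Pow(Add(j, Mul(2, F)), -1), Add(F, j)))
q = 40 (q = Mul(-2, -20) = 40)
Mul(Add(q, Function('I')(170, 158)), Pow(Add(Function('u')(131), 23291), -1)) = Mul(Add(40, Mul(Pow(Add(158, Mul(2, 170)), -1), Add(170, 158))), Pow(Add(131, 23291), -1)) = Mul(Add(40, Mul(Pow(Add(158, 340), -1), 328)), Pow(23422, -1)) = Mul(Add(40, Mul(Pow(498, -1), 328)), Rational(1, 23422)) = Mul(Add(40, Mul(Rational(1, 498), 328)), Rational(1, 23422)) = Mul(Add(40, Rational(164, 249)), Rational(1, 23422)) = Mul(Rational(10124, 249), Rational(1, 23422)) = Rational(5062, 2916039)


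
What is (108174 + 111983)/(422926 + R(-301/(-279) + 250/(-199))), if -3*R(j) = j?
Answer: 36670010391/70443833189 ≈ 0.52056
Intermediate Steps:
R(j) = -j/3
(108174 + 111983)/(422926 + R(-301/(-279) + 250/(-199))) = (108174 + 111983)/(422926 - (-301/(-279) + 250/(-199))/3) = 220157/(422926 - (-301*(-1/279) + 250*(-1/199))/3) = 220157/(422926 - (301/279 - 250/199)/3) = 220157/(422926 - ⅓*(-9851/55521)) = 220157/(422926 + 9851/166563) = 220157/(70443833189/166563) = 220157*(166563/70443833189) = 36670010391/70443833189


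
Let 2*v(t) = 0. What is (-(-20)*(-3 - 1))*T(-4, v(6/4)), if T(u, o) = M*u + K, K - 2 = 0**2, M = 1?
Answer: 160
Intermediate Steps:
v(t) = 0 (v(t) = (1/2)*0 = 0)
K = 2 (K = 2 + 0**2 = 2 + 0 = 2)
T(u, o) = 2 + u (T(u, o) = 1*u + 2 = u + 2 = 2 + u)
(-(-20)*(-3 - 1))*T(-4, v(6/4)) = (-(-20)*(-3 - 1))*(2 - 4) = -(-20)*(-4)*(-2) = -10*8*(-2) = -80*(-2) = 160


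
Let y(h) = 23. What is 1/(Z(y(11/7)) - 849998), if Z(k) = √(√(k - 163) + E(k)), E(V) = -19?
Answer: -1/(849998 - √(-19 + 2*I*√35)) ≈ -1.1765e-6 - 6.296e-12*I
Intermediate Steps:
Z(k) = √(-19 + √(-163 + k)) (Z(k) = √(√(k - 163) - 19) = √(√(-163 + k) - 19) = √(-19 + √(-163 + k)))
1/(Z(y(11/7)) - 849998) = 1/(√(-19 + √(-163 + 23)) - 849998) = 1/(√(-19 + √(-140)) - 849998) = 1/(√(-19 + 2*I*√35) - 849998) = 1/(-849998 + √(-19 + 2*I*√35))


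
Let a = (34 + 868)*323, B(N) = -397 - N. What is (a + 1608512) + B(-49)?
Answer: 1899510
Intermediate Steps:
a = 291346 (a = 902*323 = 291346)
(a + 1608512) + B(-49) = (291346 + 1608512) + (-397 - 1*(-49)) = 1899858 + (-397 + 49) = 1899858 - 348 = 1899510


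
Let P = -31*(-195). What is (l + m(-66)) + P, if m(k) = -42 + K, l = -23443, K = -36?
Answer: -17476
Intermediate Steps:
m(k) = -78 (m(k) = -42 - 36 = -78)
P = 6045
(l + m(-66)) + P = (-23443 - 78) + 6045 = -23521 + 6045 = -17476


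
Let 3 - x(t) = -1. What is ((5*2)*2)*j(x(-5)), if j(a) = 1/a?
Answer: 5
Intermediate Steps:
x(t) = 4 (x(t) = 3 - 1*(-1) = 3 + 1 = 4)
((5*2)*2)*j(x(-5)) = ((5*2)*2)/4 = (10*2)*(¼) = 20*(¼) = 5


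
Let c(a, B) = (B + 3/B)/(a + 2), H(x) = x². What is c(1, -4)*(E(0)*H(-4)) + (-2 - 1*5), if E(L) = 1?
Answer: -97/3 ≈ -32.333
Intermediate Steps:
c(a, B) = (B + 3/B)/(2 + a)
c(1, -4)*(E(0)*H(-4)) + (-2 - 1*5) = ((3 + (-4)²)/((-4)*(2 + 1)))*(1*(-4)²) + (-2 - 1*5) = (-¼*(3 + 16)/3)*(1*16) + (-2 - 5) = -¼*⅓*19*16 - 7 = -19/12*16 - 7 = -76/3 - 7 = -97/3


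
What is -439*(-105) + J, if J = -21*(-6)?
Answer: 46221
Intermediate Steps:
J = 126
-439*(-105) + J = -439*(-105) + 126 = 46095 + 126 = 46221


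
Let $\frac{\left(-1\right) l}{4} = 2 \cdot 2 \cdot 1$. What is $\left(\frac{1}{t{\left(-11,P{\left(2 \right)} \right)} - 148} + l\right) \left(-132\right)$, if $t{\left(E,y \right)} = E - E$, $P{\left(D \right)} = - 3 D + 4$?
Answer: $\frac{78177}{37} \approx 2112.9$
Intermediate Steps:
$P{\left(D \right)} = 4 - 3 D$
$l = -16$ ($l = - 4 \cdot 2 \cdot 2 \cdot 1 = - 4 \cdot 4 \cdot 1 = \left(-4\right) 4 = -16$)
$t{\left(E,y \right)} = 0$
$\left(\frac{1}{t{\left(-11,P{\left(2 \right)} \right)} - 148} + l\right) \left(-132\right) = \left(\frac{1}{0 - 148} - 16\right) \left(-132\right) = \left(\frac{1}{-148} - 16\right) \left(-132\right) = \left(- \frac{1}{148} - 16\right) \left(-132\right) = \left(- \frac{2369}{148}\right) \left(-132\right) = \frac{78177}{37}$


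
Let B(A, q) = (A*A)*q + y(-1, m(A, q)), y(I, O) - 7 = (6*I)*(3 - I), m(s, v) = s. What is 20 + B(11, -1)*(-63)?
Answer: 8714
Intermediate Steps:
y(I, O) = 7 + 6*I*(3 - I) (y(I, O) = 7 + (6*I)*(3 - I) = 7 + 6*I*(3 - I))
B(A, q) = -17 + q*A² (B(A, q) = (A*A)*q + (7 - 6*(-1)² + 18*(-1)) = A²*q + (7 - 6*1 - 18) = q*A² + (7 - 6 - 18) = q*A² - 17 = -17 + q*A²)
20 + B(11, -1)*(-63) = 20 + (-17 - 1*11²)*(-63) = 20 + (-17 - 1*121)*(-63) = 20 + (-17 - 121)*(-63) = 20 - 138*(-63) = 20 + 8694 = 8714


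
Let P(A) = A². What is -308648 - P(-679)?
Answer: -769689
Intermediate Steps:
-308648 - P(-679) = -308648 - 1*(-679)² = -308648 - 1*461041 = -308648 - 461041 = -769689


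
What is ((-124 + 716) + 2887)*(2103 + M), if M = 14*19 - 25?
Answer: 8154776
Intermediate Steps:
M = 241 (M = 266 - 25 = 241)
((-124 + 716) + 2887)*(2103 + M) = ((-124 + 716) + 2887)*(2103 + 241) = (592 + 2887)*2344 = 3479*2344 = 8154776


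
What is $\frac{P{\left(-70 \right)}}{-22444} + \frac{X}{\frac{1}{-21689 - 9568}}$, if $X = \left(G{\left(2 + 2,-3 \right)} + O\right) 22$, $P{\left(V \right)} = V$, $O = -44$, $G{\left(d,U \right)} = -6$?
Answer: $\frac{385842659435}{11222} \approx 3.4383 \cdot 10^{7}$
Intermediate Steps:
$X = -1100$ ($X = \left(-6 - 44\right) 22 = \left(-50\right) 22 = -1100$)
$\frac{P{\left(-70 \right)}}{-22444} + \frac{X}{\frac{1}{-21689 - 9568}} = - \frac{70}{-22444} - \frac{1100}{\frac{1}{-21689 - 9568}} = \left(-70\right) \left(- \frac{1}{22444}\right) - \frac{1100}{\frac{1}{-31257}} = \frac{35}{11222} - \frac{1100}{- \frac{1}{31257}} = \frac{35}{11222} - -34382700 = \frac{35}{11222} + 34382700 = \frac{385842659435}{11222}$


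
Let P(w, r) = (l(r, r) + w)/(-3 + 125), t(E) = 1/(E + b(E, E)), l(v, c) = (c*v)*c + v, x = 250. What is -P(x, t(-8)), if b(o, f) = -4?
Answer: -431855/210816 ≈ -2.0485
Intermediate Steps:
l(v, c) = v + v*c² (l(v, c) = v*c² + v = v + v*c²)
t(E) = 1/(-4 + E) (t(E) = 1/(E - 4) = 1/(-4 + E))
P(w, r) = w/122 + r*(1 + r²)/122 (P(w, r) = (r*(1 + r²) + w)/(-3 + 125) = (w + r*(1 + r²))/122 = (w + r*(1 + r²))*(1/122) = w/122 + r*(1 + r²)/122)
-P(x, t(-8)) = -(1/(122*(-4 - 8)) + (1/122)*250 + (1/(-4 - 8))³/122) = -((1/122)/(-12) + 125/61 + (1/(-12))³/122) = -((1/122)*(-1/12) + 125/61 + (-1/12)³/122) = -(-1/1464 + 125/61 + (1/122)*(-1/1728)) = -(-1/1464 + 125/61 - 1/210816) = -1*431855/210816 = -431855/210816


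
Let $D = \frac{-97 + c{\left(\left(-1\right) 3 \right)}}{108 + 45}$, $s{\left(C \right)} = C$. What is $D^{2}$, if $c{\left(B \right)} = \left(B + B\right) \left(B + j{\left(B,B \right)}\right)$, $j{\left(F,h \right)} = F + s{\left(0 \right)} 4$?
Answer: $\frac{3721}{23409} \approx 0.15896$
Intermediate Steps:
$j{\left(F,h \right)} = F$ ($j{\left(F,h \right)} = F + 0 \cdot 4 = F + 0 = F$)
$c{\left(B \right)} = 4 B^{2}$ ($c{\left(B \right)} = \left(B + B\right) \left(B + B\right) = 2 B 2 B = 4 B^{2}$)
$D = - \frac{61}{153}$ ($D = \frac{-97 + 4 \left(\left(-1\right) 3\right)^{2}}{108 + 45} = \frac{-97 + 4 \left(-3\right)^{2}}{153} = \left(-97 + 4 \cdot 9\right) \frac{1}{153} = \left(-97 + 36\right) \frac{1}{153} = \left(-61\right) \frac{1}{153} = - \frac{61}{153} \approx -0.39869$)
$D^{2} = \left(- \frac{61}{153}\right)^{2} = \frac{3721}{23409}$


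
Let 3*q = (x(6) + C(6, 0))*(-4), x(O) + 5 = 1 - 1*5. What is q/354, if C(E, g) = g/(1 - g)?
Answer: 2/59 ≈ 0.033898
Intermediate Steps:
x(O) = -9 (x(O) = -5 + (1 - 1*5) = -5 + (1 - 5) = -5 - 4 = -9)
q = 12 (q = ((-9 - 1*0/(-1 + 0))*(-4))/3 = ((-9 - 1*0/(-1))*(-4))/3 = ((-9 - 1*0*(-1))*(-4))/3 = ((-9 + 0)*(-4))/3 = (-9*(-4))/3 = (1/3)*36 = 12)
q/354 = 12/354 = 12*(1/354) = 2/59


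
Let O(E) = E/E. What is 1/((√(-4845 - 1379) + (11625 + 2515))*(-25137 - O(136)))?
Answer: I/(100552*(√389 - 3535*I)) ≈ -2.8132e-9 + 1.5696e-11*I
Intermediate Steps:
O(E) = 1
1/((√(-4845 - 1379) + (11625 + 2515))*(-25137 - O(136))) = 1/((√(-4845 - 1379) + (11625 + 2515))*(-25137 - 1*1)) = 1/((√(-6224) + 14140)*(-25137 - 1)) = 1/((4*I*√389 + 14140)*(-25138)) = 1/((14140 + 4*I*√389)*(-25138)) = 1/(-355451320 - 100552*I*√389)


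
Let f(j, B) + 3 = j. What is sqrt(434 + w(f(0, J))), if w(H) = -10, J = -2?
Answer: 2*sqrt(106) ≈ 20.591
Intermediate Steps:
f(j, B) = -3 + j
sqrt(434 + w(f(0, J))) = sqrt(434 - 10) = sqrt(424) = 2*sqrt(106)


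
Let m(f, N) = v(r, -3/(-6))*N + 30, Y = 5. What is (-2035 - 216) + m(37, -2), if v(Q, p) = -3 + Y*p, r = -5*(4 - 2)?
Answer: -2220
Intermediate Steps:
r = -10 (r = -5*2 = -10)
v(Q, p) = -3 + 5*p
m(f, N) = 30 - N/2 (m(f, N) = (-3 + 5*(-3/(-6)))*N + 30 = (-3 + 5*(-3*(-1/6)))*N + 30 = (-3 + 5*(1/2))*N + 30 = (-3 + 5/2)*N + 30 = -N/2 + 30 = 30 - N/2)
(-2035 - 216) + m(37, -2) = (-2035 - 216) + (30 - 1/2*(-2)) = -2251 + (30 + 1) = -2251 + 31 = -2220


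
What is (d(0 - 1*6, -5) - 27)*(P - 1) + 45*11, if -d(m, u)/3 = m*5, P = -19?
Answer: -765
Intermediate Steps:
d(m, u) = -15*m (d(m, u) = -3*m*5 = -15*m)
(d(0 - 1*6, -5) - 27)*(P - 1) + 45*11 = (-15*(0 - 1*6) - 27)*(-19 - 1) + 45*11 = (-15*(0 - 6) - 27)*(-20) + 495 = (-15*(-6) - 27)*(-20) + 495 = (90 - 27)*(-20) + 495 = 63*(-20) + 495 = -1260 + 495 = -765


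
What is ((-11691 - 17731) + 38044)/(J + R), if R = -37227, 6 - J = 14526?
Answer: -2874/17249 ≈ -0.16662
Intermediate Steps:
J = -14520 (J = 6 - 1*14526 = 6 - 14526 = -14520)
((-11691 - 17731) + 38044)/(J + R) = ((-11691 - 17731) + 38044)/(-14520 - 37227) = (-29422 + 38044)/(-51747) = 8622*(-1/51747) = -2874/17249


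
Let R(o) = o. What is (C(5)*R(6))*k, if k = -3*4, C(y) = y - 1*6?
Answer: 72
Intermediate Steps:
C(y) = -6 + y (C(y) = y - 6 = -6 + y)
k = -12
(C(5)*R(6))*k = ((-6 + 5)*6)*(-12) = -1*6*(-12) = -6*(-12) = 72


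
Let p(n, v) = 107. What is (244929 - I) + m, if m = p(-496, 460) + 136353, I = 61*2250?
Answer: 244139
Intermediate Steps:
I = 137250
m = 136460 (m = 107 + 136353 = 136460)
(244929 - I) + m = (244929 - 1*137250) + 136460 = (244929 - 137250) + 136460 = 107679 + 136460 = 244139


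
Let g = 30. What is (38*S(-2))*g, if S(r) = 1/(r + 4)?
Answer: 570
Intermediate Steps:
S(r) = 1/(4 + r)
(38*S(-2))*g = (38/(4 - 2))*30 = (38/2)*30 = (38*(½))*30 = 19*30 = 570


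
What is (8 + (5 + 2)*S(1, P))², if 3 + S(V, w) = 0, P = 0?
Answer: 169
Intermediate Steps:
S(V, w) = -3 (S(V, w) = -3 + 0 = -3)
(8 + (5 + 2)*S(1, P))² = (8 + (5 + 2)*(-3))² = (8 + 7*(-3))² = (8 - 21)² = (-13)² = 169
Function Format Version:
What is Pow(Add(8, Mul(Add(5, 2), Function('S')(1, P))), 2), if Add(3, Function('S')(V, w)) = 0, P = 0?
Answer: 169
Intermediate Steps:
Function('S')(V, w) = -3 (Function('S')(V, w) = Add(-3, 0) = -3)
Pow(Add(8, Mul(Add(5, 2), Function('S')(1, P))), 2) = Pow(Add(8, Mul(Add(5, 2), -3)), 2) = Pow(Add(8, Mul(7, -3)), 2) = Pow(Add(8, -21), 2) = Pow(-13, 2) = 169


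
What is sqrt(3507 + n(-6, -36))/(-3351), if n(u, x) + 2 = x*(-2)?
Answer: -7*sqrt(73)/3351 ≈ -0.017848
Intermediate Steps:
n(u, x) = -2 - 2*x (n(u, x) = -2 + x*(-2) = -2 - 2*x)
sqrt(3507 + n(-6, -36))/(-3351) = sqrt(3507 + (-2 - 2*(-36)))/(-3351) = sqrt(3507 + (-2 + 72))*(-1/3351) = sqrt(3507 + 70)*(-1/3351) = sqrt(3577)*(-1/3351) = (7*sqrt(73))*(-1/3351) = -7*sqrt(73)/3351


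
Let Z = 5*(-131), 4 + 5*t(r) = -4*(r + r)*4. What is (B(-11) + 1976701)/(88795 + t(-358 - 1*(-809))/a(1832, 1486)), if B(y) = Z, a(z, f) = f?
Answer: 7341010890/329866207 ≈ 22.255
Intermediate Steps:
t(r) = -⅘ - 32*r/5 (t(r) = -⅘ + (-4*(r + r)*4)/5 = -⅘ + (-4*2*r*4)/5 = -⅘ + (-32*r)/5 = -⅘ - 32*r/5)
Z = -655
B(y) = -655
(B(-11) + 1976701)/(88795 + t(-358 - 1*(-809))/a(1832, 1486)) = (-655 + 1976701)/(88795 + (-⅘ - 32*(-358 - 1*(-809))/5)/1486) = 1976046/(88795 + (-⅘ - 32*(-358 + 809)/5)*(1/1486)) = 1976046/(88795 + (-⅘ - 32/5*451)*(1/1486)) = 1976046/(88795 + (-⅘ - 14432/5)*(1/1486)) = 1976046/(88795 - 14436/5*1/1486) = 1976046/(88795 - 7218/3715) = 1976046/(329866207/3715) = 1976046*(3715/329866207) = 7341010890/329866207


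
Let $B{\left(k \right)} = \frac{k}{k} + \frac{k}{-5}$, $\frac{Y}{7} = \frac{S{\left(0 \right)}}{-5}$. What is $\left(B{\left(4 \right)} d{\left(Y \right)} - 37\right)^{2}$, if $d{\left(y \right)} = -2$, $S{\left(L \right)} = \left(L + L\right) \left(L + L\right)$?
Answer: $\frac{34969}{25} \approx 1398.8$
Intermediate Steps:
$S{\left(L \right)} = 4 L^{2}$ ($S{\left(L \right)} = 2 L 2 L = 4 L^{2}$)
$Y = 0$ ($Y = 7 \frac{4 \cdot 0^{2}}{-5} = 7 \cdot 4 \cdot 0 \left(- \frac{1}{5}\right) = 7 \cdot 0 \left(- \frac{1}{5}\right) = 7 \cdot 0 = 0$)
$B{\left(k \right)} = 1 - \frac{k}{5}$ ($B{\left(k \right)} = 1 + k \left(- \frac{1}{5}\right) = 1 - \frac{k}{5}$)
$\left(B{\left(4 \right)} d{\left(Y \right)} - 37\right)^{2} = \left(\left(1 - \frac{4}{5}\right) \left(-2\right) - 37\right)^{2} = \left(\frac{1}{5} \left(-2\right) - 37\right)^{2} = \left(- \frac{2}{5} - 37\right)^{2} = \left(- \frac{187}{5}\right)^{2} = \frac{34969}{25}$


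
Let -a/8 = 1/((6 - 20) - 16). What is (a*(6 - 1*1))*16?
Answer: 64/3 ≈ 21.333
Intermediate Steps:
a = 4/15 (a = -8/((6 - 20) - 16) = -8/(-14 - 16) = -8/(-30) = -8*(-1/30) = 4/15 ≈ 0.26667)
(a*(6 - 1*1))*16 = (4*(6 - 1*1)/15)*16 = (4*(6 - 1)/15)*16 = ((4/15)*5)*16 = (4/3)*16 = 64/3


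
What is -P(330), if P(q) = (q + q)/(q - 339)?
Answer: 220/3 ≈ 73.333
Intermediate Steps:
P(q) = 2*q/(-339 + q) (P(q) = (2*q)/(-339 + q) = 2*q/(-339 + q))
-P(330) = -2*330/(-339 + 330) = -2*330/(-9) = -2*330*(-1)/9 = -1*(-220/3) = 220/3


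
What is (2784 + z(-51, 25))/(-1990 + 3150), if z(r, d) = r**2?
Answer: 1077/232 ≈ 4.6422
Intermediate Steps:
(2784 + z(-51, 25))/(-1990 + 3150) = (2784 + (-51)**2)/(-1990 + 3150) = (2784 + 2601)/1160 = 5385*(1/1160) = 1077/232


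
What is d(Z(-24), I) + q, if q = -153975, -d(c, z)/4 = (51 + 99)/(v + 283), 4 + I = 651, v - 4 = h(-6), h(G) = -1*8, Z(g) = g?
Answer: -14319875/93 ≈ -1.5398e+5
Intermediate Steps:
h(G) = -8
v = -4 (v = 4 - 8 = -4)
I = 647 (I = -4 + 651 = 647)
d(c, z) = -200/93 (d(c, z) = -4*(51 + 99)/(-4 + 283) = -600/279 = -4*50/93 = -200/93)
d(Z(-24), I) + q = -200/93 - 153975 = -14319875/93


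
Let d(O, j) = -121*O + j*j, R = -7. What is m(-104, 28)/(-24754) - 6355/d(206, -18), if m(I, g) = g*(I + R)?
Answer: 116887343/304498954 ≈ 0.38387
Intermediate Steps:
m(I, g) = g*(-7 + I) (m(I, g) = g*(I - 7) = g*(-7 + I))
d(O, j) = j² - 121*O (d(O, j) = -121*O + j² = j² - 121*O)
m(-104, 28)/(-24754) - 6355/d(206, -18) = (28*(-7 - 104))/(-24754) - 6355/((-18)² - 121*206) = (28*(-111))*(-1/24754) - 6355/(324 - 24926) = -3108*(-1/24754) - 6355/(-24602) = 1554/12377 - 6355*(-1/24602) = 1554/12377 + 6355/24602 = 116887343/304498954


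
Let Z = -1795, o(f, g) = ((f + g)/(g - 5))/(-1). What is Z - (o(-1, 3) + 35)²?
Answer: -3091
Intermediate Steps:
o(f, g) = -(f + g)/(-5 + g) (o(f, g) = ((f + g)/(-5 + g))*(-1) = -(f + g)/(-5 + g))
Z - (o(-1, 3) + 35)² = -1795 - ((-1*(-1) - 1*3)/(-5 + 3) + 35)² = -1795 - ((1 - 3)/(-2) + 35)² = -1795 - (-½*(-2) + 35)² = -1795 - (1 + 35)² = -1795 - 1*36² = -1795 - 1*1296 = -1795 - 1296 = -3091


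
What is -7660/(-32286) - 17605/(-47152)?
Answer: 66398525/108739248 ≈ 0.61062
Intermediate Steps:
-7660/(-32286) - 17605/(-47152) = -7660*(-1/32286) - 17605*(-1/47152) = 3830/16143 + 2515/6736 = 66398525/108739248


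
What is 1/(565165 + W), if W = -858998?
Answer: -1/293833 ≈ -3.4033e-6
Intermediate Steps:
1/(565165 + W) = 1/(565165 - 858998) = 1/(-293833) = -1/293833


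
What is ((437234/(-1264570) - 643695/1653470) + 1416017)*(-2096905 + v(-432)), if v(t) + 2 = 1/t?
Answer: -1375421287076301463400795/463221095904 ≈ -2.9693e+12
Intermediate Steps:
v(t) = -2 + 1/t
((437234/(-1264570) - 643695/1653470) + 1416017)*(-2096905 + v(-432)) = ((437234/(-1264570) - 643695/1653470) + 1416017)*(-2096905 + (-2 + 1/(-432))) = ((437234*(-1/1264570) - 643695*1/1653470) + 1416017)*(-2096905 + (-2 - 1/432)) = ((-218617/632285 - 9903/25438) + 1416017)*(-2096905 - 865/432) = (-11822697601/16084065830 + 1416017)*(-905863825/432) = (22775298821701509/16084065830)*(-905863825/432) = -1375421287076301463400795/463221095904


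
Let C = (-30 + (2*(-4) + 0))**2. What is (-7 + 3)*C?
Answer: -5776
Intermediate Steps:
C = 1444 (C = (-30 + (-8 + 0))**2 = (-30 - 8)**2 = (-38)**2 = 1444)
(-7 + 3)*C = (-7 + 3)*1444 = -4*1444 = -5776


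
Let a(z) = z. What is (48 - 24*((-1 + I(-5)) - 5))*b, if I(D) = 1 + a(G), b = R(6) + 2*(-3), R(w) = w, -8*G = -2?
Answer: 0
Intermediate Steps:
G = ¼ (G = -⅛*(-2) = ¼ ≈ 0.25000)
b = 0 (b = 6 + 2*(-3) = 6 - 6 = 0)
I(D) = 5/4 (I(D) = 1 + ¼ = 5/4)
(48 - 24*((-1 + I(-5)) - 5))*b = (48 - 24*((-1 + 5/4) - 5))*0 = (48 - 24*(¼ - 5))*0 = (48 - 24*(-19/4))*0 = (48 + 114)*0 = 162*0 = 0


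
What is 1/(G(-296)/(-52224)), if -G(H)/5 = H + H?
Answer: -3264/185 ≈ -17.643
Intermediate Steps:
G(H) = -10*H (G(H) = -5*(H + H) = -10*H)
1/(G(-296)/(-52224)) = 1/(-10*(-296)/(-52224)) = 1/(2960*(-1/52224)) = 1/(-185/3264) = -3264/185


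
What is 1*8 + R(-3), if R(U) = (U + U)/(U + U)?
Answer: 9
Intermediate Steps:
R(U) = 1 (R(U) = (2*U)/((2*U)) = (2*U)*(1/(2*U)) = 1)
1*8 + R(-3) = 1*8 + 1 = 8 + 1 = 9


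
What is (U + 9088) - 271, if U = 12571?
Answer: 21388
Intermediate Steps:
(U + 9088) - 271 = (12571 + 9088) - 271 = 21659 - 271 = 21388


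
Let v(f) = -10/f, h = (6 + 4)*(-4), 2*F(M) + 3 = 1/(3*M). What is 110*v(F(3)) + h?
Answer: 9380/13 ≈ 721.54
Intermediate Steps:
F(M) = -3/2 + 1/(6*M) (F(M) = -3/2 + 1/(2*((3*M))) = -3/2 + (1/(3*M))/2 = -3/2 + 1/(6*M))
h = -40 (h = 10*(-4) = -40)
110*v(F(3)) + h = 110*(-10*18/(1 - 9*3)) - 40 = 110*(-10*18/(1 - 27)) - 40 = 110*(-10/((1/6)*(1/3)*(-26))) - 40 = 110*(-10/(-13/9)) - 40 = 110*(-10*(-9/13)) - 40 = 110*(90/13) - 40 = 9900/13 - 40 = 9380/13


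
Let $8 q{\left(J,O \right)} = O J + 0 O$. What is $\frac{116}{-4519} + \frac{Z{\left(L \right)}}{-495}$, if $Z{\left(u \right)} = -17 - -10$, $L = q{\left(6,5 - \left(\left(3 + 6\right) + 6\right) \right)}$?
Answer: $- \frac{25787}{2236905} \approx -0.011528$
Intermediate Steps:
$q{\left(J,O \right)} = \frac{J O}{8}$ ($q{\left(J,O \right)} = \frac{O J + 0 O}{8} = \frac{J O + 0}{8} = \frac{J O}{8}$)
$L = - \frac{15}{2}$ ($L = \frac{1}{8} \cdot 6 \left(5 - \left(\left(3 + 6\right) + 6\right)\right) = \frac{1}{8} \cdot 6 \left(5 - \left(9 + 6\right)\right) = \frac{1}{8} \cdot 6 \left(5 - 15\right) = \frac{1}{8} \cdot 6 \left(-10\right) = - \frac{15}{2} \approx -7.5$)
$Z{\left(u \right)} = -7$ ($Z{\left(u \right)} = -17 + 10 = -7$)
$\frac{116}{-4519} + \frac{Z{\left(L \right)}}{-495} = \frac{116}{-4519} - \frac{7}{-495} = 116 \left(- \frac{1}{4519}\right) - - \frac{7}{495} = - \frac{116}{4519} + \frac{7}{495} = - \frac{25787}{2236905}$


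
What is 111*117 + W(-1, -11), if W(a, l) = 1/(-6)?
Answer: 77921/6 ≈ 12987.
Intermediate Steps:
W(a, l) = -⅙ (W(a, l) = 1*(-⅙) = -⅙)
111*117 + W(-1, -11) = 111*117 - ⅙ = 12987 - ⅙ = 77921/6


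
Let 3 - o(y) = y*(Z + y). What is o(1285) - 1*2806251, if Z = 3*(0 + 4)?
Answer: -4472893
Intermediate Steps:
Z = 12 (Z = 3*4 = 12)
o(y) = 3 - y*(12 + y)
o(1285) - 1*2806251 = (3 - 1*1285² - 12*1285) - 1*2806251 = (3 - 1*1651225 - 15420) - 2806251 = (3 - 1651225 - 15420) - 2806251 = -1666642 - 2806251 = -4472893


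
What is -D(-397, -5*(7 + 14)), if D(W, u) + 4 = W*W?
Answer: -157605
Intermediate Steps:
D(W, u) = -4 + W² (D(W, u) = -4 + W*W = -4 + W²)
-D(-397, -5*(7 + 14)) = -(-4 + (-397)²) = -(-4 + 157609) = -1*157605 = -157605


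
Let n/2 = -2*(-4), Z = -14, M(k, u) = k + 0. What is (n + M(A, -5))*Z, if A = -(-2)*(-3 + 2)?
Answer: -196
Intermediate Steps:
A = -2 (A = -(-2)*(-1) = -1*2 = -2)
M(k, u) = k
n = 16 (n = 2*(-2*(-4)) = 2*8 = 16)
(n + M(A, -5))*Z = (16 - 2)*(-14) = 14*(-14) = -196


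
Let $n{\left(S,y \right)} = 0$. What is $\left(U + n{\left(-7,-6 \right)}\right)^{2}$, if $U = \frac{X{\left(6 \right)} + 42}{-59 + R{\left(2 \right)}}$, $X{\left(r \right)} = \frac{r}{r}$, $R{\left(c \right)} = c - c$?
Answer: $\frac{1849}{3481} \approx 0.53117$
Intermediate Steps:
$R{\left(c \right)} = 0$
$X{\left(r \right)} = 1$
$U = - \frac{43}{59}$ ($U = \frac{1 + 42}{-59 + 0} = \frac{43}{-59} = 43 \left(- \frac{1}{59}\right) = - \frac{43}{59} \approx -0.72881$)
$\left(U + n{\left(-7,-6 \right)}\right)^{2} = \left(- \frac{43}{59} + 0\right)^{2} = \left(- \frac{43}{59}\right)^{2} = \frac{1849}{3481}$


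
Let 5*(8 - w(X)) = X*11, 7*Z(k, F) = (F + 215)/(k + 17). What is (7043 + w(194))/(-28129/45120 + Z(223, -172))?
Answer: -2092187328/188819 ≈ -11080.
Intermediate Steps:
Z(k, F) = (215 + F)/(7*(17 + k)) (Z(k, F) = ((F + 215)/(k + 17))/7 = ((215 + F)/(17 + k))/7 = (215 + F)/(7*(17 + k)))
w(X) = 8 - 11*X/5 (w(X) = 8 - X*11/5 = 8 - 11*X/5)
(7043 + w(194))/(-28129/45120 + Z(223, -172)) = (7043 + (8 - 11/5*194))/(-28129/45120 + (215 - 172)/(7*(17 + 223))) = (7043 + (8 - 2134/5))/(-28129*1/45120 + (⅐)*43/240) = (7043 - 2094/5)/(-28129/45120 + (⅐)*(1/240)*43) = 33121/(5*(-28129/45120 + 43/1680)) = 33121/(5*(-188819/315840)) = (33121/5)*(-315840/188819) = -2092187328/188819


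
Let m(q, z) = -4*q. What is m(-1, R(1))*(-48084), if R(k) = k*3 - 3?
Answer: -192336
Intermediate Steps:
R(k) = -3 + 3*k (R(k) = 3*k - 3 = -3 + 3*k)
m(-1, R(1))*(-48084) = -4*(-1)*(-48084) = 4*(-48084) = -192336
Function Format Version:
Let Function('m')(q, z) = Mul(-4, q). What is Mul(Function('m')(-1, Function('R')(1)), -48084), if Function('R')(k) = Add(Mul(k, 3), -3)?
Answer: -192336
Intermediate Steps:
Function('R')(k) = Add(-3, Mul(3, k)) (Function('R')(k) = Add(Mul(3, k), -3) = Add(-3, Mul(3, k)))
Mul(Function('m')(-1, Function('R')(1)), -48084) = Mul(Mul(-4, -1), -48084) = Mul(4, -48084) = -192336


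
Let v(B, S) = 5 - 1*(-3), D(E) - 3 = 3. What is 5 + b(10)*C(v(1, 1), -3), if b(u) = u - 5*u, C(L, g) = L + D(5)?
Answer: -555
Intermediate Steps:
D(E) = 6 (D(E) = 3 + 3 = 6)
v(B, S) = 8 (v(B, S) = 5 + 3 = 8)
C(L, g) = 6 + L (C(L, g) = L + 6 = 6 + L)
b(u) = -4*u
5 + b(10)*C(v(1, 1), -3) = 5 + (-4*10)*(6 + 8) = 5 - 40*14 = 5 - 560 = -555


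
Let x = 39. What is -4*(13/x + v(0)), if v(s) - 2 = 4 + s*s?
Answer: -76/3 ≈ -25.333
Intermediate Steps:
v(s) = 6 + s**2 (v(s) = 2 + (4 + s*s) = 2 + (4 + s**2) = 6 + s**2)
-4*(13/x + v(0)) = -4*(13/39 + (6 + 0**2)) = -4*(13*(1/39) + (6 + 0)) = -4*(1/3 + 6) = -4*19/3 = -76/3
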